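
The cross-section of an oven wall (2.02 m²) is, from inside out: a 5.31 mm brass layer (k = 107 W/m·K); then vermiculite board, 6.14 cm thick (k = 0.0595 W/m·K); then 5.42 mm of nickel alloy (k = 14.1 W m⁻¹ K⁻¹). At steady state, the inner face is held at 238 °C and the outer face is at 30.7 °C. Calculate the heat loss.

Treat each layer as a resistance in series:
  R_brass = L/(kA) = 0.00531/(107·2.02) = 2.457×10^-5 K/W
  R_vermiculite board = L/(kA) = 0.0614/(0.0595·2.02) = 0.5109 K/W
  R_nickel alloy = L/(kA) = 0.00542/(14.1·2.02) = 1.903×10^-4 K/W
ΣR = 2.457×10^-5 + 0.5109 + 1.903×10^-4 = 0.5111 K/W
Q = ΔT/ΣR = (238 °C − 30.7 °C)/0.5111 = 406 W

Q = 406 W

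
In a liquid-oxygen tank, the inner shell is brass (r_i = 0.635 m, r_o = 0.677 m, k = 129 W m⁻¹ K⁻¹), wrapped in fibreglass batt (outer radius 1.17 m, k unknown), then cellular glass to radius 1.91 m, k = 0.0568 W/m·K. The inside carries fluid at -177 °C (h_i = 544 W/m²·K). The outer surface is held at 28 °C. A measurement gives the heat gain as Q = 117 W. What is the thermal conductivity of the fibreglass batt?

k = 0.0385 W/m·K

ΣR = ΔT/Q = |-177 − 28|/117 = 1.752 K/W
Known resistances:
  R_conv,in = 1/(4πr²h) = 1/(4π·0.635²·544) = 3.628×10^-4 K/W
  R_brass = (1/0.635 − 1/0.677)/(4πk) = 0.09770/(4π·129) = 6.027×10^-5 K/W
  R_cellular glass = (1/1.17 − 1/1.91)/(4πk) = 0.3311/(4π·0.0568) = 0.4639 K/W
R_fibreglass batt = ΣR − ΣR_known = 1.752 − 0.4643 = 1.288 K/W
(1/r₁−1/r₂)/(4πk) = 1.288 ⇒ k = 0.6224/(4π·1.288) = 0.0385 W/m·K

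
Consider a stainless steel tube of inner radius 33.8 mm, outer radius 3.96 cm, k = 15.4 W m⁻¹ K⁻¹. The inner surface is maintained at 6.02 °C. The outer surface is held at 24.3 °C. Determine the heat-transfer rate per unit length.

Q' = 2πk·ΔT/ln(r₂/r₁) = 2π × 15.4 × 18.28 / ln(0.0396/0.0338) = 11200 W/m

Q' = 11200 W/m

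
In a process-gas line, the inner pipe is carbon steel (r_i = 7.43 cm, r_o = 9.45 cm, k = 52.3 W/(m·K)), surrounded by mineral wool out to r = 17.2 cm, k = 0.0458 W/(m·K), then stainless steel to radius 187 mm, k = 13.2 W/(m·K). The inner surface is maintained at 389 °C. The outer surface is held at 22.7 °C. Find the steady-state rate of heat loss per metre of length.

Q' = 176 W/m

Series thermal resistances, inner to outer:
  R'_carbon steel = ln(0.0945/0.0743)/(2πk) = 0.2405/(2π·52.3) = 7.318×10^-4 m·K/W
  R'_mineral wool = ln(0.172/0.0945)/(2πk) = 0.5989/(2π·0.0458) = 2.081 m·K/W
  R'_stainless steel = ln(0.187/0.172)/(2πk) = 0.08361/(2π·13.2) = 0.001008 m·K/W
ΣR = 7.318×10^-4 + 2.081 + 0.001008 = 2.083 m·K/W
Q' = ΔT/ΣR = (389 °C − 22.7 °C)/2.083 = 176 W/m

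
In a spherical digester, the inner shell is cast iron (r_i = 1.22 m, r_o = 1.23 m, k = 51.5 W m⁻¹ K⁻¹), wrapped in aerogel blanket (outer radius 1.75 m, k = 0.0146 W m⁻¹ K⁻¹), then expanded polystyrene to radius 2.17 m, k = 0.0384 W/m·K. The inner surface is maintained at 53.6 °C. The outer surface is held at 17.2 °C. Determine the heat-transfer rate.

Q = 23.5 W

Series thermal resistances, inner to outer:
  R_cast iron = (1/1.22 − 1/1.23)/(4πk) = 0.006664/(4π·51.5) = 1.030×10^-5 K/W
  R_aerogel blanket = (1/1.23 − 1/1.75)/(4πk) = 0.2416/(4π·0.0146) = 1.317 K/W
  R_expanded polystyrene = (1/1.75 − 1/2.17)/(4πk) = 0.1106/(4π·0.0384) = 0.2292 K/W
ΣR = 1.030×10^-5 + 1.317 + 0.2292 = 1.546 K/W
Q = ΔT/ΣR = (53.6 °C − 17.2 °C)/1.546 = 23.5 W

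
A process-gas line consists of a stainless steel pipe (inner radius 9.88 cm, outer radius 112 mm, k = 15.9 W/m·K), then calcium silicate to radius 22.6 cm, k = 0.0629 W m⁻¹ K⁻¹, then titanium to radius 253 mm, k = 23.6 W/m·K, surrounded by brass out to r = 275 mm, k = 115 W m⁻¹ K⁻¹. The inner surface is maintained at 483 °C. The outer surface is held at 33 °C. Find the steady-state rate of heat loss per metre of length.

Q' = 253 W/m

Resistance network (inner→outer):
  R'_stainless steel = ln(0.112/0.0988)/(2πk) = 0.1254/(2π·15.9) = 0.001255 m·K/W
  R'_calcium silicate = ln(0.226/0.112)/(2πk) = 0.7020/(2π·0.0629) = 1.776 m·K/W
  R'_titanium = ln(0.253/0.226)/(2πk) = 0.1129/(2π·23.6) = 7.611×10^-4 m·K/W
  R'_brass = ln(0.275/0.253)/(2πk) = 0.08338/(2π·115) = 1.154×10^-4 m·K/W
ΣR = 0.001255 + 1.776 + 7.611×10^-4 + 1.154×10^-4 = 1.778 m·K/W
Q' = ΔT/ΣR = (483 °C − 33 °C)/1.778 = 253 W/m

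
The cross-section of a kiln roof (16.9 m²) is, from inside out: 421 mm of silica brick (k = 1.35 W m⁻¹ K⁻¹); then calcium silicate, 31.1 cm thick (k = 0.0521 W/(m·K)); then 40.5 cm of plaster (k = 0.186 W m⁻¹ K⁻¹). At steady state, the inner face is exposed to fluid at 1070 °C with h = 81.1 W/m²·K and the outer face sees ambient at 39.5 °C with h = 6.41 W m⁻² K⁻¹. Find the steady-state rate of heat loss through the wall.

Resistance network (inner→outer):
  R_conv,in = 1/(hA) = 1/(81.1·16.9) = 7.296×10^-4 K/W
  R_silica brick = L/(kA) = 0.421/(1.35·16.9) = 0.01845 K/W
  R_calcium silicate = L/(kA) = 0.311/(0.0521·16.9) = 0.3532 K/W
  R_plaster = L/(kA) = 0.405/(0.186·16.9) = 0.1288 K/W
  R_conv,out = 1/(hA) = 1/(6.41·16.9) = 0.009231 K/W
ΣR = 7.296×10^-4 + 0.01845 + 0.3532 + 0.1288 + 0.009231 = 0.5104 K/W
Q = ΔT/ΣR = (1070 °C − 39.5 °C)/0.5104 = 2020 W

Q = 2.02 kW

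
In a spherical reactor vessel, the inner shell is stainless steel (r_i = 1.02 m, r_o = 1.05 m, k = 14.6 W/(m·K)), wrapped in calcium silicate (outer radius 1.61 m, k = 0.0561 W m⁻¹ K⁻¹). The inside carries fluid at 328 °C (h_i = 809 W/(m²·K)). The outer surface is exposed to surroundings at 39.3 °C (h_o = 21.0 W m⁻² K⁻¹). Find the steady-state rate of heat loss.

Series thermal resistances, inner to outer:
  R_conv,in = 1/(4πr²h) = 1/(4π·1.02²·809) = 9.455×10^-5 K/W
  R_stainless steel = (1/1.02 − 1/1.05)/(4πk) = 0.02801/(4π·14.6) = 1.527×10^-4 K/W
  R_calcium silicate = (1/1.05 − 1/1.61)/(4πk) = 0.3313/(4π·0.0561) = 0.4699 K/W
  R_conv,out = 1/(4πr²h) = 1/(4π·1.61²·21.0) = 0.001462 K/W
ΣR = 9.455×10^-5 + 1.527×10^-4 + 0.4699 + 0.001462 = 0.4716 K/W
Q = ΔT/ΣR = (328 °C − 39.3 °C)/0.4716 = 612 W

Q = 612 W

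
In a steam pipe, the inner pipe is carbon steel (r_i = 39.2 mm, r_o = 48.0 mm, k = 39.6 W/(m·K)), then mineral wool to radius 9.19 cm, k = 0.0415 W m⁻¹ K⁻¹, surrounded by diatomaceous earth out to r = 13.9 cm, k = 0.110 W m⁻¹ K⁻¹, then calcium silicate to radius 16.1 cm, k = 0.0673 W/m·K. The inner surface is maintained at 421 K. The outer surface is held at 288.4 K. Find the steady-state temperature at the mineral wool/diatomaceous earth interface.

T = 324.9 K

Treat each layer as a resistance in series:
  R'_carbon steel = ln(0.0480/0.0392)/(2πk) = 0.2025/(2π·39.6) = 8.140×10^-4 m·K/W
  R'_mineral wool = ln(0.0919/0.0480)/(2πk) = 0.6495/(2π·0.0415) = 2.491 m·K/W
  R'_diatomaceous earth = ln(0.139/0.0919)/(2πk) = 0.4138/(2π·0.110) = 0.5987 m·K/W
  R'_calcium silicate = ln(0.161/0.139)/(2πk) = 0.1469/(2π·0.0673) = 0.3475 m·K/W
ΣR = 8.140×10^-4 + 2.491 + 0.5987 + 0.3475 = 3.438 m·K/W
Q' = ΔT/ΣR = (421 K − 288.4 K)/3.438 = 38.57 W/m
From the inner boundary to the mineral wool/diatomaceous earth interface, ΣR_partial = 2.492 m·K/W.
T_interface = T_in − Q'·ΣR_partial = 421 K − (38.57)(2.492) = 324.9 K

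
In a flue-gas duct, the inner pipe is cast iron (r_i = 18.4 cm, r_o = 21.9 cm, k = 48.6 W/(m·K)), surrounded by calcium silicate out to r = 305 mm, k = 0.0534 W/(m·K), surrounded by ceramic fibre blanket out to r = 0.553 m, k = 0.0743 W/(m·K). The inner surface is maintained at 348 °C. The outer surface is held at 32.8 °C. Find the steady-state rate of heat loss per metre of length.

Resistance network (inner→outer):
  R'_cast iron = ln(0.219/0.184)/(2πk) = 0.1741/(2π·48.6) = 5.703×10^-4 m·K/W
  R'_calcium silicate = ln(0.305/0.219)/(2πk) = 0.3312/(2π·0.0534) = 0.9872 m·K/W
  R'_ceramic fibre blanket = ln(0.553/0.305)/(2πk) = 0.5950/(2π·0.0743) = 1.275 m·K/W
ΣR = 5.703×10^-4 + 0.9872 + 1.275 = 2.263 m·K/W
Q' = ΔT/ΣR = (348 °C − 32.8 °C)/2.263 = 139 W/m

Q' = 139 W/m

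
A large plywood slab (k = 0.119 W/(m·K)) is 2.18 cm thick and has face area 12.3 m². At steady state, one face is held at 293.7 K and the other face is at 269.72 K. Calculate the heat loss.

Q = 1610 W

Q = kA·ΔT/L = 0.119 × 12.3 × |293.7 K − 269.72 K| / 0.0218 = 1610 W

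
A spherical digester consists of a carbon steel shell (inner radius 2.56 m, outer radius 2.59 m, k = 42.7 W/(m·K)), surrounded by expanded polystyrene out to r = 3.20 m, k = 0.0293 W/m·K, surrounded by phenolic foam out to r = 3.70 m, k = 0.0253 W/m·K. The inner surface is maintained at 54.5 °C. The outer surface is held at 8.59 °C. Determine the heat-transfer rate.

Series thermal resistances, inner to outer:
  R_carbon steel = (1/2.56 − 1/2.59)/(4πk) = 0.004525/(4π·42.7) = 8.432×10^-6 K/W
  R_expanded polystyrene = (1/2.59 − 1/3.20)/(4πk) = 0.07360/(4π·0.0293) = 0.1999 K/W
  R_phenolic foam = (1/3.20 − 1/3.70)/(4πk) = 0.04223/(4π·0.0253) = 0.1328 K/W
ΣR = 8.432×10^-6 + 0.1999 + 0.1328 = 0.3327 K/W
Q = ΔT/ΣR = (54.5 °C − 8.59 °C)/0.3327 = 138 W

Q = 138 W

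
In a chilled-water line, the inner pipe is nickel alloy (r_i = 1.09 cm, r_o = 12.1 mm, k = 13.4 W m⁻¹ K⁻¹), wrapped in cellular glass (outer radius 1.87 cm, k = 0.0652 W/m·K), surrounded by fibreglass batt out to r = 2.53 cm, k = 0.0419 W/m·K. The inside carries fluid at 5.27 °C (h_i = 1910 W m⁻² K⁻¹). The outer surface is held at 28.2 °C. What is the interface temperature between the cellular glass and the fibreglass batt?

T = 16.3 °C

Treat each layer as a resistance in series:
  R'_conv,in = 1/(2πr h) = 1/(2π·0.0109·1910) = 0.007645 m·K/W
  R'_nickel alloy = ln(0.0121/0.0109)/(2πk) = 0.1044/(2π·13.4) = 0.001240 m·K/W
  R'_cellular glass = ln(0.0187/0.0121)/(2πk) = 0.4353/(2π·0.0652) = 1.063 m·K/W
  R'_fibreglass batt = ln(0.0253/0.0187)/(2πk) = 0.3023/(2π·0.0419) = 1.148 m·K/W
ΣR = 0.007645 + 0.001240 + 1.063 + 1.148 = 2.220 m·K/W
Q' = ΔT/ΣR = (5.27 °C − 28.2 °C)/2.220 = -10.33 W/m
From the inner boundary to the cellular glass/fibreglass batt interface, ΣR_partial = 1.072 m·K/W.
T_interface = T_in − Q'·ΣR_partial = 5.27 °C − (-10.33)(1.072) = 16.3 °C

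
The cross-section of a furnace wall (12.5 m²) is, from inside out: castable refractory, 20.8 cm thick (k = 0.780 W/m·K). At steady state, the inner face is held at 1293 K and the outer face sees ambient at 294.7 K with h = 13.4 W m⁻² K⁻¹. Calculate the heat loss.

Q = 36.6 kW

Series thermal resistances, inner to outer:
  R_castable refractory = L/(kA) = 0.208/(0.780·12.5) = 0.02133 K/W
  R_conv,out = 1/(hA) = 1/(13.4·12.5) = 0.005970 K/W
ΣR = 0.02133 + 0.005970 = 0.02730 K/W
Q = ΔT/ΣR = (1293 K − 294.7 K)/0.02730 = 36600 W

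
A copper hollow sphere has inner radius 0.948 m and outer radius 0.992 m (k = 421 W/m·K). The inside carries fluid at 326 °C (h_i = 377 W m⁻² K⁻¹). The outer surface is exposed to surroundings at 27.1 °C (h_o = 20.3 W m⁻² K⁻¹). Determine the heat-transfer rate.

Q = 70.7 kW

Resistance network (inner→outer):
  R_conv,in = 1/(4πr²h) = 1/(4π·0.948²·377) = 2.349×10^-4 K/W
  R_copper = (1/0.948 − 1/0.992)/(4πk) = 0.04679/(4π·421) = 8.844×10^-6 K/W
  R_conv,out = 1/(4πr²h) = 1/(4π·0.992²·20.3) = 0.003984 K/W
ΣR = 2.349×10^-4 + 8.844×10^-6 + 0.003984 = 0.004228 K/W
Q = ΔT/ΣR = (326 °C − 27.1 °C)/0.004228 = 70700 W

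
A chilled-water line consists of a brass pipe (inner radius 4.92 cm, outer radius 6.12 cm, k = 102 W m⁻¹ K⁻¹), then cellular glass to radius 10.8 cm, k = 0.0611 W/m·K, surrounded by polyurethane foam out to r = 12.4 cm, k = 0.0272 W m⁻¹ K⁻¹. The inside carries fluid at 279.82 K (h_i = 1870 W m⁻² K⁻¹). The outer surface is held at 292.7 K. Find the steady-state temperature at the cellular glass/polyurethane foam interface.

T = 288.2 K

Treat each layer as a resistance in series:
  R'_conv,in = 1/(2πr h) = 1/(2π·0.0492·1870) = 0.001730 m·K/W
  R'_brass = ln(0.0612/0.0492)/(2πk) = 0.2183/(2π·102) = 3.406×10^-4 m·K/W
  R'_cellular glass = ln(0.108/0.0612)/(2πk) = 0.5680/(2π·0.0611) = 1.480 m·K/W
  R'_polyurethane foam = ln(0.124/0.108)/(2πk) = 0.1382/(2π·0.0272) = 0.8084 m·K/W
ΣR = 0.001730 + 3.406×10^-4 + 1.480 + 0.8084 = 2.290 m·K/W
Q' = ΔT/ΣR = (279.82 K − 292.7 K)/2.290 = -5.624 W/m
From the inner boundary to the cellular glass/polyurethane foam interface, ΣR_partial = 1.482 m·K/W.
T_interface = T_in − Q'·ΣR_partial = 279.82 K − (-5.624)(1.482) = 288.2 K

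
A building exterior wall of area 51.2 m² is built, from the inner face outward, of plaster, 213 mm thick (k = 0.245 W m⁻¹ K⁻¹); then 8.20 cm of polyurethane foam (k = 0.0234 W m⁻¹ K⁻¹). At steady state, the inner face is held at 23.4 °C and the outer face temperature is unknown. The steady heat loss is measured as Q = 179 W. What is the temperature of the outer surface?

Sum the resistances:
  R_plaster = L/(kA) = 0.213/(0.245·51.2) = 0.01698 K/W
  R_polyurethane foam = L/(kA) = 0.0820/(0.0234·51.2) = 0.06844 K/W
ΣR = 0.08542 K/W
ΔT = Q·ΣR = 179 × 0.08542 = 15.29 K
Heat flows outward, so T_out = T_in − ΔT = 23.4 − 15.29 = 8.11 °C

T_out = 8.11 °C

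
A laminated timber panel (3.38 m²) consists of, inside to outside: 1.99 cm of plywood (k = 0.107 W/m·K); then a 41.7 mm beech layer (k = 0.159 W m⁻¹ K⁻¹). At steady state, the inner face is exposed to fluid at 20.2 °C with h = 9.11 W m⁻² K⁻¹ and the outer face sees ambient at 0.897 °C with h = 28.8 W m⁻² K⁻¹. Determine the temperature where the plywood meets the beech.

T = 10.6 °C

Series thermal resistances, inner to outer:
  R_conv,in = 1/(hA) = 1/(9.11·3.38) = 0.03248 K/W
  R_plywood = L/(kA) = 0.0199/(0.107·3.38) = 0.05502 K/W
  R_beech = L/(kA) = 0.0417/(0.159·3.38) = 0.07759 K/W
  R_conv,out = 1/(hA) = 1/(28.8·3.38) = 0.01027 K/W
ΣR = 0.03248 + 0.05502 + 0.07759 + 0.01027 = 0.1754 K/W
Q = ΔT/ΣR = (20.2 °C − 0.897 °C)/0.1754 = 110.1 W
From the inner boundary to the plywood/beech interface, ΣR_partial = 0.08750 K/W.
T_interface = T_in − Q·ΣR_partial = 20.2 °C − (110.1)(0.08750) = 10.6 °C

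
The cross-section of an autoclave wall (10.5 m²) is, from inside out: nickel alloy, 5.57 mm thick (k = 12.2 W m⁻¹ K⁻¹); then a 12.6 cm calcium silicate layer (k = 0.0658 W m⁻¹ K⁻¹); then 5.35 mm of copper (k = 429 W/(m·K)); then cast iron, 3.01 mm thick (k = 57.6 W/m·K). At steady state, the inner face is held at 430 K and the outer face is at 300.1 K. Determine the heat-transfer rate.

Treat each layer as a resistance in series:
  R_nickel alloy = L/(kA) = 0.00557/(12.2·10.5) = 4.348×10^-5 K/W
  R_calcium silicate = L/(kA) = 0.126/(0.0658·10.5) = 0.1824 K/W
  R_copper = L/(kA) = 0.00535/(429·10.5) = 1.188×10^-6 K/W
  R_cast iron = L/(kA) = 0.00301/(57.6·10.5) = 4.977×10^-6 K/W
ΣR = 4.348×10^-5 + 0.1824 + 1.188×10^-6 + 4.977×10^-6 = 0.1824 K/W
Q = ΔT/ΣR = (430 K − 300.1 K)/0.1824 = 712 W

Q = 712 W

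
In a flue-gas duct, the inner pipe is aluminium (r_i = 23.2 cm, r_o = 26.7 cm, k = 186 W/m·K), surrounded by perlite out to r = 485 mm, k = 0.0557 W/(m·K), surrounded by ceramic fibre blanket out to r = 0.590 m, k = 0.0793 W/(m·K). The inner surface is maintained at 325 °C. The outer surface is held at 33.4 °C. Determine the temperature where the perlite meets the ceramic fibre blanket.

Resistance network (inner→outer):
  R'_aluminium = ln(0.267/0.232)/(2πk) = 0.1405/(2π·186) = 1.202×10^-4 m·K/W
  R'_perlite = ln(0.485/0.267)/(2πk) = 0.5969/(2π·0.0557) = 1.706 m·K/W
  R'_ceramic fibre blanket = ln(0.590/0.485)/(2πk) = 0.1960/(2π·0.0793) = 0.3933 m·K/W
ΣR = 1.202×10^-4 + 1.706 + 0.3933 = 2.099 m·K/W
Q' = ΔT/ΣR = (325 °C − 33.4 °C)/2.099 = 138.9 W/m
From the inner boundary to the perlite/ceramic fibre blanket interface, ΣR_partial = 1.706 m·K/W.
T_interface = T_in − Q'·ΣR_partial = 325 °C − (138.9)(1.706) = 88.0 °C

T = 88.0 °C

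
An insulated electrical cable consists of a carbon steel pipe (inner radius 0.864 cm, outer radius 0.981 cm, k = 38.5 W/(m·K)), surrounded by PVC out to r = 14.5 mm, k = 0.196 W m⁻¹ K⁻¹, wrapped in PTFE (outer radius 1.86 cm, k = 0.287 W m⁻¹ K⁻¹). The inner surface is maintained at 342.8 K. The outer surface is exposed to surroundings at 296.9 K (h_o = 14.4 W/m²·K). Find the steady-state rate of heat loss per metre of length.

Resistance network (inner→outer):
  R'_carbon steel = ln(0.00981/0.00864)/(2πk) = 0.1270/(2π·38.5) = 5.250×10^-4 m·K/W
  R'_PVC = ln(0.0145/0.00981)/(2πk) = 0.3907/(2π·0.196) = 0.3173 m·K/W
  R'_PTFE = ln(0.0186/0.0145)/(2πk) = 0.2490/(2π·0.287) = 0.1381 m·K/W
  R'_conv,out = 1/(2πr h) = 1/(2π·0.0186·14.4) = 0.5942 m·K/W
ΣR = 5.250×10^-4 + 0.3173 + 0.1381 + 0.5942 = 1.050 m·K/W
Q' = ΔT/ΣR = (342.8 K − 296.9 K)/1.050 = 43.7 W/m

Q' = 43.7 W/m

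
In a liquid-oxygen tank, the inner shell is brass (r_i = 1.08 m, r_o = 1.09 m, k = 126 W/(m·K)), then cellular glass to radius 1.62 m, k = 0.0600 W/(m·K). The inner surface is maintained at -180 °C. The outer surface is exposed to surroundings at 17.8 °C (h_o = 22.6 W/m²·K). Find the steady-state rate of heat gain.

Q = 495 W

Resistance network (inner→outer):
  R_brass = (1/1.08 − 1/1.09)/(4πk) = 0.008495/(4π·126) = 5.365×10^-6 K/W
  R_cellular glass = (1/1.09 − 1/1.62)/(4πk) = 0.3001/(4π·0.0600) = 0.3981 K/W
  R_conv,out = 1/(4πr²h) = 1/(4π·1.62²·22.6) = 0.001342 K/W
ΣR = 5.365×10^-6 + 0.3981 + 0.001342 = 0.3994 K/W
Q = ΔT/ΣR = (-180 °C − 17.8 °C)/0.3994 = -495 W
(Negative Q ⇒ heat flows inward; heat gain = 495 W.)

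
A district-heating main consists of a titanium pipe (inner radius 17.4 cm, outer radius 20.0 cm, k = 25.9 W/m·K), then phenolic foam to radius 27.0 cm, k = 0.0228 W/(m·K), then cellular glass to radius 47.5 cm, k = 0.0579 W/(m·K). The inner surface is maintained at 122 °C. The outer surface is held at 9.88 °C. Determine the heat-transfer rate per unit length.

Treat each layer as a resistance in series:
  R'_titanium = ln(0.200/0.174)/(2πk) = 0.1393/(2π·25.9) = 8.558×10^-4 m·K/W
  R'_phenolic foam = ln(0.270/0.200)/(2πk) = 0.3001/(2π·0.0228) = 2.095 m·K/W
  R'_cellular glass = ln(0.475/0.270)/(2πk) = 0.5649/(2π·0.0579) = 1.553 m·K/W
ΣR = 8.558×10^-4 + 2.095 + 1.553 = 3.649 m·K/W
Q' = ΔT/ΣR = (122 °C − 9.88 °C)/3.649 = 30.7 W/m

Q' = 30.7 W/m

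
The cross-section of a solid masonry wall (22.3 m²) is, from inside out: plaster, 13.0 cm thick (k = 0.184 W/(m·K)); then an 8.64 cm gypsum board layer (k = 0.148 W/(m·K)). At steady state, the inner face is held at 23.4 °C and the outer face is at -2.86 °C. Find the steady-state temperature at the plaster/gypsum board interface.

Series thermal resistances, inner to outer:
  R_plaster = L/(kA) = 0.130/(0.184·22.3) = 0.03168 K/W
  R_gypsum board = L/(kA) = 0.0864/(0.148·22.3) = 0.02618 K/W
ΣR = 0.03168 + 0.02618 = 0.05786 K/W
Q = ΔT/ΣR = (23.4 °C − -2.86 °C)/0.05786 = 453.9 W
From the inner boundary to the plaster/gypsum board interface, ΣR_partial = 0.03168 K/W.
T_interface = T_in − Q·ΣR_partial = 23.4 °C − (453.9)(0.03168) = 9.02 °C

T = 9.02 °C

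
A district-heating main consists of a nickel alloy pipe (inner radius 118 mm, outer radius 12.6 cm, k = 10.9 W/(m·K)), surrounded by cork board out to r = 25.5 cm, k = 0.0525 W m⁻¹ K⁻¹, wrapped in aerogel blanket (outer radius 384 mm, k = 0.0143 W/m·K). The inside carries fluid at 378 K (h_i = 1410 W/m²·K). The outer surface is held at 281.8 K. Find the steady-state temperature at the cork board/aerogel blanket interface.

Resistance network (inner→outer):
  R'_conv,in = 1/(2πr h) = 1/(2π·0.118·1410) = 9.566×10^-4 m·K/W
  R'_nickel alloy = ln(0.126/0.118)/(2πk) = 0.06560/(2π·10.9) = 9.578×10^-4 m·K/W
  R'_cork board = ln(0.255/0.126)/(2πk) = 0.7050/(2π·0.0525) = 2.137 m·K/W
  R'_aerogel blanket = ln(0.384/0.255)/(2πk) = 0.4094/(2π·0.0143) = 4.556 m·K/W
ΣR = 9.566×10^-4 + 9.578×10^-4 + 2.137 + 4.556 = 6.695 m·K/W
Q' = ΔT/ΣR = (378 K − 281.8 K)/6.695 = 14.37 W/m
From the inner boundary to the cork board/aerogel blanket interface, ΣR_partial = 2.139 m·K/W.
T_interface = T_in − Q'·ΣR_partial = 378 K − (14.37)(2.139) = 347.3 K

T = 347.3 K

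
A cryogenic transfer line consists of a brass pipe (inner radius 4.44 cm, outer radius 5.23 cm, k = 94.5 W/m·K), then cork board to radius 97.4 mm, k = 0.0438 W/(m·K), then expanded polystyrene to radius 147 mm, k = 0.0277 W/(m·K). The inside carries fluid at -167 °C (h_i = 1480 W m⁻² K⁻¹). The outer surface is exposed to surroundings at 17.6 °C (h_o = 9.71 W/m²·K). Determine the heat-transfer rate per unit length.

Resistance network (inner→outer):
  R'_conv,in = 1/(2πr h) = 1/(2π·0.0444·1480) = 0.002422 m·K/W
  R'_brass = ln(0.0523/0.0444)/(2πk) = 0.1638/(2π·94.5) = 2.758×10^-4 m·K/W
  R'_cork board = ln(0.0974/0.0523)/(2πk) = 0.6218/(2π·0.0438) = 2.260 m·K/W
  R'_expanded polystyrene = ln(0.147/0.0974)/(2πk) = 0.4116/(2π·0.0277) = 2.365 m·K/W
  R'_conv,out = 1/(2πr h) = 1/(2π·0.147·9.71) = 0.1115 m·K/W
ΣR = 0.002422 + 2.758×10^-4 + 2.260 + 2.365 + 0.1115 = 4.739 m·K/W
Q' = ΔT/ΣR = (-167 °C − 17.6 °C)/4.739 = -39.0 W/m
(Negative Q' ⇒ heat flows inward; heat gain = 39.0 W/m.)

Q' = 39.0 W/m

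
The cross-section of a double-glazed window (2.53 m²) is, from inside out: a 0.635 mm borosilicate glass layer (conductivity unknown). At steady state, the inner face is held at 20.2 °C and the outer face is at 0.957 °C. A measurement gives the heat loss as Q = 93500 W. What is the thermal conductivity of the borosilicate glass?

k = 1.22 W/m·K

ΣR = ΔT/Q = |20.2 − 0.957|/93500 = 2.058×10^-4 K/W
L/(kA) = 2.058×10^-4 ⇒ k = 6.35×10^-4/(2.058×10^-4·2.53) = 1.22 W/m·K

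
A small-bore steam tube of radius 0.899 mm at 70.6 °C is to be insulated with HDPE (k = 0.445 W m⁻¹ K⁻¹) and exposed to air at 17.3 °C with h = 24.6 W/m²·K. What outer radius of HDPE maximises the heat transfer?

For a cylinder, r_cr = k_ins/h = 0.445/24.6 = 0.0181 m = 1.81 cm

r_cr = 1.81 cm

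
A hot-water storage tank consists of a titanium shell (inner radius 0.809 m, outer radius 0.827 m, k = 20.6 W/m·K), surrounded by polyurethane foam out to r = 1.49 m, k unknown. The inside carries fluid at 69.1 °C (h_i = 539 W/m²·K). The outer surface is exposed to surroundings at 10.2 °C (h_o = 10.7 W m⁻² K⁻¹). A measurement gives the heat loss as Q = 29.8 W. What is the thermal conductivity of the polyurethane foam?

ΣR = ΔT/Q = |69.1 − 10.2|/29.8 = 1.977 K/W
Known resistances:
  R_conv,in = 1/(4πr²h) = 1/(4π·0.809²·539) = 2.256×10^-4 K/W
  R_titanium = (1/0.809 − 1/0.827)/(4πk) = 0.02690/(4π·20.6) = 1.039×10^-4 K/W
  R_conv,out = 1/(4πr²h) = 1/(4π·1.49²·10.7) = 0.003350 K/W
R_polyurethane foam = ΣR − ΣR_known = 1.977 − 0.003680 = 1.973 K/W
(1/r₁−1/r₂)/(4πk) = 1.973 ⇒ k = 0.5380/(4π·1.973) = 0.0217 W/m·K

k = 0.0217 W/m·K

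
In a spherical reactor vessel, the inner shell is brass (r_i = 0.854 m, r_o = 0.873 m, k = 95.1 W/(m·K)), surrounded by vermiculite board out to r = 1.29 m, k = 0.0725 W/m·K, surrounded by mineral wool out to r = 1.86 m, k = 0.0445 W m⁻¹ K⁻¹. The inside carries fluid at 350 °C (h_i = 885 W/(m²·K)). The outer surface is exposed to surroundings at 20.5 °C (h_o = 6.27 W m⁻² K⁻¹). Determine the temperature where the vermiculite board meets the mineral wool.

Series thermal resistances, inner to outer:
  R_conv,in = 1/(4πr²h) = 1/(4π·0.854²·885) = 1.233×10^-4 K/W
  R_brass = (1/0.854 − 1/0.873)/(4πk) = 0.02548/(4π·95.1) = 2.133×10^-5 K/W
  R_vermiculite board = (1/0.873 − 1/1.29)/(4πk) = 0.3703/(4π·0.0725) = 0.4064 K/W
  R_mineral wool = (1/1.29 − 1/1.86)/(4πk) = 0.2376/(4π·0.0445) = 0.4248 K/W
  R_conv,out = 1/(4πr²h) = 1/(4π·1.86²·6.27) = 0.003669 K/W
ΣR = 1.233×10^-4 + 2.133×10^-5 + 0.4064 + 0.4248 + 0.003669 = 0.8350 K/W
Q = ΔT/ΣR = (350 °C − 20.5 °C)/0.8350 = 394.6 W
From the inner boundary to the vermiculite board/mineral wool interface, ΣR_partial = 0.4065 K/W.
T_interface = T_in − Q·ΣR_partial = 350 °C − (394.6)(0.4065) = 190 °C

T = 190 °C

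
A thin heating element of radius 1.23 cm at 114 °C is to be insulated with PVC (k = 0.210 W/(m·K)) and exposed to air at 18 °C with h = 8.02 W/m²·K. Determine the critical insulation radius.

For a cylinder, r_cr = k_ins/h = 0.210/8.02 = 0.0262 m = 2.62 cm

r_cr = 2.62 cm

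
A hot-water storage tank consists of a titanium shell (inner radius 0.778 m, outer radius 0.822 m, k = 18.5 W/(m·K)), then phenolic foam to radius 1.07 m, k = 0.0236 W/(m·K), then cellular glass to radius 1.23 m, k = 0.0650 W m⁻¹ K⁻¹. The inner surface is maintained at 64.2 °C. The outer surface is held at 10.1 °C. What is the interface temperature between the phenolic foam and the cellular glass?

Resistance network (inner→outer):
  R_titanium = (1/0.778 − 1/0.822)/(4πk) = 0.06880/(4π·18.5) = 2.960×10^-4 K/W
  R_phenolic foam = (1/0.822 − 1/1.07)/(4πk) = 0.2820/(4π·0.0236) = 0.9508 K/W
  R_cellular glass = (1/1.07 − 1/1.23)/(4πk) = 0.1216/(4π·0.0650) = 0.1488 K/W
ΣR = 2.960×10^-4 + 0.9508 + 0.1488 = 1.100 K/W
Q = ΔT/ΣR = (64.2 °C − 10.1 °C)/1.100 = 49.18 W
From the inner boundary to the phenolic foam/cellular glass interface, ΣR_partial = 0.9511 K/W.
T_interface = T_in − Q·ΣR_partial = 64.2 °C − (49.18)(0.9511) = 17.4 °C

T = 17.4 °C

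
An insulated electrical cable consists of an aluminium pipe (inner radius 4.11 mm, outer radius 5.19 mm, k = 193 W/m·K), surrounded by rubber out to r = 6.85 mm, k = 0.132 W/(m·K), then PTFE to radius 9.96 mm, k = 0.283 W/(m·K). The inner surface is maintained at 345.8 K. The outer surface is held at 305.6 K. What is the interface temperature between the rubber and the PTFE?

T = 321.1 K

Series thermal resistances, inner to outer:
  R'_aluminium = ln(0.00519/0.00411)/(2πk) = 0.2333/(2π·193) = 1.924×10^-4 m·K/W
  R'_rubber = ln(0.00685/0.00519)/(2πk) = 0.2775/(2π·0.132) = 0.3346 m·K/W
  R'_PTFE = ln(0.00996/0.00685)/(2πk) = 0.3743/(2π·0.283) = 0.2105 m·K/W
ΣR = 1.924×10^-4 + 0.3346 + 0.2105 = 0.5453 m·K/W
Q' = ΔT/ΣR = (345.8 K − 305.6 K)/0.5453 = 73.72 W/m
From the inner boundary to the rubber/PTFE interface, ΣR_partial = 0.3348 m·K/W.
T_interface = T_in − Q'·ΣR_partial = 345.8 K − (73.72)(0.3348) = 321.1 K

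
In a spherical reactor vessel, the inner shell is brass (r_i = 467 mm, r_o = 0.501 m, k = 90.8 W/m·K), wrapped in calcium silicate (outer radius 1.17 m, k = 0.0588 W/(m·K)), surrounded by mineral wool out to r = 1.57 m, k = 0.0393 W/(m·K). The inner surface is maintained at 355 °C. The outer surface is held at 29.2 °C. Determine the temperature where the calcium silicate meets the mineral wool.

Treat each layer as a resistance in series:
  R_brass = (1/0.467 − 1/0.501)/(4πk) = 0.1453/(4π·90.8) = 1.274×10^-4 K/W
  R_calcium silicate = (1/0.501 − 1/1.17)/(4πk) = 1.141/(4π·0.0588) = 1.545 K/W
  R_mineral wool = (1/1.17 − 1/1.57)/(4πk) = 0.2178/(4π·0.0393) = 0.4409 K/W
ΣR = 1.274×10^-4 + 1.545 + 0.4409 = 1.986 K/W
Q = ΔT/ΣR = (355 °C − 29.2 °C)/1.986 = 164.0 W
From the inner boundary to the calcium silicate/mineral wool interface, ΣR_partial = 1.545 K/W.
T_interface = T_in − Q·ΣR_partial = 355 °C − (164.0)(1.545) = 102 °C

T = 102 °C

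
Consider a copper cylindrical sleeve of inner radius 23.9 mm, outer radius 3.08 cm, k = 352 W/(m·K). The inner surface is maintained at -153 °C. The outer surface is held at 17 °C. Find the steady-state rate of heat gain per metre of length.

Q' = 1480 kW/m

Q' = 2πk·ΔT/ln(r₂/r₁) = 2π × 352 × 170 / ln(0.0308/0.0239) = 1.48×10^6 W/m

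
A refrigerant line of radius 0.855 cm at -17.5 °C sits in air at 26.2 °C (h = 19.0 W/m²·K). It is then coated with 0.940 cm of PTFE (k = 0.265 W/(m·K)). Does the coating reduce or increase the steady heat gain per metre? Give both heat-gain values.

increases: 44.6 → 47.9 W/m

Critical radius for a cylinder: r_cr = k/h = 0.0139 m = 1.39 cm.
Outer radius after coating: r₂ = 0.00855 + 0.00940 = 0.01795 m.
r₁ < r_cr < r₂: heat gain rises to a maximum at r_cr then falls. Whether the coating helps depends on whether Q(r₂) has dropped back below Q(r₁).
Bare: R = 1/(2πr₁h) = 0.9797 m·K/W; Q = 43.7/0.9797 = 44.6 W/m.
Coated: R = R_cond + R_conv = 0.9121 m·K/W; Q = 43.7/0.9121 = 47.9 W/m.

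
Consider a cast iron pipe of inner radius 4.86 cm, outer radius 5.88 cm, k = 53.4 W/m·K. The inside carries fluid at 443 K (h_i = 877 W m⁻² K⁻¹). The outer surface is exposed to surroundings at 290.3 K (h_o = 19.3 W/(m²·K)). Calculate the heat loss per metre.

Treat each layer as a resistance in series:
  R'_conv,in = 1/(2πr h) = 1/(2π·0.0486·877) = 0.003734 m·K/W
  R'_cast iron = ln(0.0588/0.0486)/(2πk) = 0.1905/(2π·53.4) = 5.678×10^-4 m·K/W
  R'_conv,out = 1/(2πr h) = 1/(2π·0.0588·19.3) = 0.1402 m·K/W
ΣR = 0.003734 + 5.678×10^-4 + 0.1402 = 0.1445 m·K/W
Q' = ΔT/ΣR = (443 K − 290.3 K)/0.1445 = 1060 W/m

Q' = 1060 W/m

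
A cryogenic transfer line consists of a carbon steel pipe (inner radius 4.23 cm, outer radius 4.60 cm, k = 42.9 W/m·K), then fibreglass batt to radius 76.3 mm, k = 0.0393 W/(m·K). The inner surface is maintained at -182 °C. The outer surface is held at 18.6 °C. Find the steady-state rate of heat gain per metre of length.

Q' = 97.9 W/m

Series thermal resistances, inner to outer:
  R'_carbon steel = ln(0.0460/0.0423)/(2πk) = 0.08385/(2π·42.9) = 3.111×10^-4 m·K/W
  R'_fibreglass batt = ln(0.0763/0.0460)/(2πk) = 0.5060/(2π·0.0393) = 2.049 m·K/W
ΣR = 3.111×10^-4 + 2.049 = 2.049 m·K/W
Q' = ΔT/ΣR = (-182 °C − 18.6 °C)/2.049 = -97.9 W/m
(Negative Q' ⇒ heat flows inward; heat gain = 97.9 W/m.)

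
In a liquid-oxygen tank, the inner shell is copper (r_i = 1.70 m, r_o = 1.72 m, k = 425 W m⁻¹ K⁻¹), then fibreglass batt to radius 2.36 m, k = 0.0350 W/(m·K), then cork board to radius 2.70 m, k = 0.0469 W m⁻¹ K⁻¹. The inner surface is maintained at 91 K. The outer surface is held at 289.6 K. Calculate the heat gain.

Q = 442 W

Treat each layer as a resistance in series:
  R_copper = (1/1.70 − 1/1.72)/(4πk) = 0.006840/(4π·425) = 1.281×10^-6 K/W
  R_fibreglass batt = (1/1.72 − 1/2.36)/(4πk) = 0.1577/(4π·0.0350) = 0.3585 K/W
  R_cork board = (1/2.36 − 1/2.70)/(4πk) = 0.05336/(4π·0.0469) = 0.09054 K/W
ΣR = 1.281×10^-6 + 0.3585 + 0.09054 = 0.4490 K/W
Q = ΔT/ΣR = (91 K − 289.6 K)/0.4490 = -442 W
(Negative Q ⇒ heat flows inward; heat gain = 442 W.)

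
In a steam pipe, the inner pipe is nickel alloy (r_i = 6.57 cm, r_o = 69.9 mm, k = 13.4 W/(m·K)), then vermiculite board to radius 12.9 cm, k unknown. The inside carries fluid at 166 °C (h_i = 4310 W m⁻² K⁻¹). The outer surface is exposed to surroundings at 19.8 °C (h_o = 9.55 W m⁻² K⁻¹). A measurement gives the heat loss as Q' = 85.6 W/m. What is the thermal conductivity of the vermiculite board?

ΣR = ΔT/Q' = |166 − 19.8|/85.6 = 1.708 m·K/W
Known resistances:
  R'_conv,in = 1/(2πr h) = 1/(2π·0.0657·4310) = 5.621×10^-4 m·K/W
  R'_nickel alloy = ln(0.0699/0.0657)/(2πk) = 0.06197/(2π·13.4) = 7.360×10^-4 m·K/W
  R'_conv,out = 1/(2πr h) = 1/(2π·0.129·9.55) = 0.1292 m·K/W
R_vermiculite board = ΣR − ΣR_known = 1.708 − 0.1305 = 1.577 m·K/W
ln(r₂/r₁)/(2πk) = 1.577 ⇒ k = 0.6127/(2π·1.577) = 0.0618 W/m·K

k = 0.0618 W/m·K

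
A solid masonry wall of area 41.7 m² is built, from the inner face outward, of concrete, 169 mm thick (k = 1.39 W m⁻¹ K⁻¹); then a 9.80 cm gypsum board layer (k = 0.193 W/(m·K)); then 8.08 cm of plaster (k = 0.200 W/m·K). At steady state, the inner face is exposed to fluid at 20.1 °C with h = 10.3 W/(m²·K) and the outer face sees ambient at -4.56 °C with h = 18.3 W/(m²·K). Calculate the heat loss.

Treat each layer as a resistance in series:
  R_conv,in = 1/(hA) = 1/(10.3·41.7) = 0.002328 K/W
  R_concrete = L/(kA) = 0.169/(1.39·41.7) = 0.002916 K/W
  R_gypsum board = L/(kA) = 0.0980/(0.193·41.7) = 0.01218 K/W
  R_plaster = L/(kA) = 0.0808/(0.200·41.7) = 0.009688 K/W
  R_conv,out = 1/(hA) = 1/(18.3·41.7) = 0.001310 K/W
ΣR = 0.002328 + 0.002916 + 0.01218 + 0.009688 + 0.001310 = 0.02842 K/W
Q = ΔT/ΣR = (20.1 °C − -4.56 °C)/0.02842 = 868 W

Q = 868 W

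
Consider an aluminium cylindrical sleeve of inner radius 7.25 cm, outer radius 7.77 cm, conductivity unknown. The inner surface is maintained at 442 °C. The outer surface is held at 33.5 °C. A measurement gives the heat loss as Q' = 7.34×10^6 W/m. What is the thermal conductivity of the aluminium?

k = 198 W/m·K

ΣR = ΔT/Q' = |442 − 33.5|/7.34×10^6 = 5.565×10^-5 m·K/W
ln(r₂/r₁)/(2πk) = 5.565×10^-5 ⇒ k = 0.06927/(2π·5.565×10^-5) = 198 W/m·K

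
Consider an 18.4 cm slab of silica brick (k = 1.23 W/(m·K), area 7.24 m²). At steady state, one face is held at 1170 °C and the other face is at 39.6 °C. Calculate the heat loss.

Q = kA·ΔT/L = 1.23 × 7.24 × |1170 °C − 39.6 °C| / 0.184 = 54700 W

Q = 54.7 kW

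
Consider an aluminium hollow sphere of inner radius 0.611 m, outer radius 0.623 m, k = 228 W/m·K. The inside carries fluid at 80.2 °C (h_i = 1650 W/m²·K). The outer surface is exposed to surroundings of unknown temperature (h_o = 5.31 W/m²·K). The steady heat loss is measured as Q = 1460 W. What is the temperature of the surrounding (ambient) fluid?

Series resistances:
  R_conv,in = 1/(4πr²h) = 1/(4π·0.611²·1650) = 1.292×10^-4 K/W
  R_aluminium = (1/0.611 − 1/0.623)/(4πk) = 0.03152/(4π·228) = 1.100×10^-5 K/W
  R_conv,out = 1/(4πr²h) = 1/(4π·0.623²·5.31) = 0.03861 K/W
ΣR = 0.03875 K/W
ΔT = Q·ΣR = 1460 × 0.03875 = 56.58 K
Heat flows outward, so T_out = T_in − ΔT = 80.2 − 56.58 = 23.6 °C

T_out = 23.6 °C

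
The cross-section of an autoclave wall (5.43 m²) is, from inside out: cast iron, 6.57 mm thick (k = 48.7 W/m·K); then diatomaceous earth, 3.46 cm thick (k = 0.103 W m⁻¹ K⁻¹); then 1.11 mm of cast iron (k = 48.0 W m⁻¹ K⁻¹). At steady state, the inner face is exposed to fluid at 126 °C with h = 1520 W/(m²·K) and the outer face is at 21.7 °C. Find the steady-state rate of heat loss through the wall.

Q = 1680 W

Series thermal resistances, inner to outer:
  R_conv,in = 1/(hA) = 1/(1520·5.43) = 1.212×10^-4 K/W
  R_cast iron = L/(kA) = 0.00657/(48.7·5.43) = 2.484×10^-5 K/W
  R_diatomaceous earth = L/(kA) = 0.0346/(0.103·5.43) = 0.06186 K/W
  R_cast iron = L/(kA) = 0.00111/(48.0·5.43) = 4.259×10^-6 K/W
ΣR = 1.212×10^-4 + 2.484×10^-5 + 0.06186 + 4.259×10^-6 = 0.06201 K/W
Q = ΔT/ΣR = (126 °C − 21.7 °C)/0.06201 = 1680 W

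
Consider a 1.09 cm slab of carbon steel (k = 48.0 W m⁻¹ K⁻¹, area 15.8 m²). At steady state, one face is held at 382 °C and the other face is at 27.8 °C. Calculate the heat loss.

Q = kA·ΔT/L = 48.0 × 15.8 × |382 °C − 27.8 °C| / 0.0109 = 2.46×10^7 W

Q = 24600 kW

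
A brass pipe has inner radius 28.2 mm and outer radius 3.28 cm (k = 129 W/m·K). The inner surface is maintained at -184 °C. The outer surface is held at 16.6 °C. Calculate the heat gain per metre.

Q' = 1080 kW/m

Q' = 2πk·ΔT/ln(r₂/r₁) = 2π × 129 × 200.6 / ln(0.0328/0.0282) = 1.08×10^6 W/m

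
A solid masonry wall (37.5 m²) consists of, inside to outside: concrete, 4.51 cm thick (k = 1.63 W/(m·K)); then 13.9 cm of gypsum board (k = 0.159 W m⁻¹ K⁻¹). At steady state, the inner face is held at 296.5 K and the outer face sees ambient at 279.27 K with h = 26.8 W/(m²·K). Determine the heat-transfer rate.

Q = 688 W

Treat each layer as a resistance in series:
  R_concrete = L/(kA) = 0.0451/(1.63·37.5) = 7.378×10^-4 K/W
  R_gypsum board = L/(kA) = 0.139/(0.159·37.5) = 0.02331 K/W
  R_conv,out = 1/(hA) = 1/(26.8·37.5) = 9.950×10^-4 K/W
ΣR = 7.378×10^-4 + 0.02331 + 9.950×10^-4 = 0.02504 K/W
Q = ΔT/ΣR = (296.5 K − 279.27 K)/0.02504 = 688 W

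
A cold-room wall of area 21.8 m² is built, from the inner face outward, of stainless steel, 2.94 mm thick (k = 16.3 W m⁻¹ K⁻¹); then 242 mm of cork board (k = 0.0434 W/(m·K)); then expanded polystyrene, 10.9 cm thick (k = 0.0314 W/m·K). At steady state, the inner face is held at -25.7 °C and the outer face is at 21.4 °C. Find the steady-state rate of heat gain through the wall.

Q = 113 W

Treat each layer as a resistance in series:
  R_stainless steel = L/(kA) = 0.00294/(16.3·21.8) = 8.274×10^-6 K/W
  R_cork board = L/(kA) = 0.242/(0.0434·21.8) = 0.2558 K/W
  R_expanded polystyrene = L/(kA) = 0.109/(0.0314·21.8) = 0.1592 K/W
ΣR = 8.274×10^-6 + 0.2558 + 0.1592 = 0.4150 K/W
Q = ΔT/ΣR = (-25.7 °C − 21.4 °C)/0.4150 = -113 W
(Negative Q ⇒ heat flows inward; heat gain = 113 W.)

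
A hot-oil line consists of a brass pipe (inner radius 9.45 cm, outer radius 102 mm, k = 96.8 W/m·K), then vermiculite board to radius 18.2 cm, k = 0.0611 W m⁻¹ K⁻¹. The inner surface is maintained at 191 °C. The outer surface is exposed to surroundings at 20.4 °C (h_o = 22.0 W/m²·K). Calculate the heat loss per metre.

Q' = 110 W/m

Series thermal resistances, inner to outer:
  R'_brass = ln(0.102/0.0945)/(2πk) = 0.07637/(2π·96.8) = 1.256×10^-4 m·K/W
  R'_vermiculite board = ln(0.182/0.102)/(2πk) = 0.5790/(2π·0.0611) = 1.508 m·K/W
  R'_conv,out = 1/(2πr h) = 1/(2π·0.182·22.0) = 0.03975 m·K/W
ΣR = 1.256×10^-4 + 1.508 + 0.03975 = 1.548 m·K/W
Q' = ΔT/ΣR = (191 °C − 20.4 °C)/1.548 = 110 W/m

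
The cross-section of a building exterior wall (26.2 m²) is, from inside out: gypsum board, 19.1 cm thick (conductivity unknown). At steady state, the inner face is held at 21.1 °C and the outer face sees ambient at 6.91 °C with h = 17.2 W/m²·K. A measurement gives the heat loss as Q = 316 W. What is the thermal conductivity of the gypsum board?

k = 0.171 W/m·K

ΣR = ΔT/Q = |21.1 − 6.91|/316 = 0.04491 K/W
Known resistances:
  R_conv,out = 1/(hA) = 1/(17.2·26.2) = 0.002219 K/W
R_gypsum board = ΣR − ΣR_known = 0.04491 − 0.002219 = 0.04269 K/W
L/(kA) = 0.04269 ⇒ k = 0.191/(0.04269·26.2) = 0.171 W/m·K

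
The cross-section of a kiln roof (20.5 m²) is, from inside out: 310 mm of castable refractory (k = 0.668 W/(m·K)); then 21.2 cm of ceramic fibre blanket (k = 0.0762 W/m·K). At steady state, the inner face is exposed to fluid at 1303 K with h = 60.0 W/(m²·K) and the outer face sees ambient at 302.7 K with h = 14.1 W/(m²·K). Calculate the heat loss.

Treat each layer as a resistance in series:
  R_conv,in = 1/(hA) = 1/(60.0·20.5) = 8.130×10^-4 K/W
  R_castable refractory = L/(kA) = 0.310/(0.668·20.5) = 0.02264 K/W
  R_ceramic fibre blanket = L/(kA) = 0.212/(0.0762·20.5) = 0.1357 K/W
  R_conv,out = 1/(hA) = 1/(14.1·20.5) = 0.003460 K/W
ΣR = 8.130×10^-4 + 0.02264 + 0.1357 + 0.003460 = 0.1626 K/W
Q = ΔT/ΣR = (1303 K − 302.7 K)/0.1626 = 6150 W

Q = 6.15 kW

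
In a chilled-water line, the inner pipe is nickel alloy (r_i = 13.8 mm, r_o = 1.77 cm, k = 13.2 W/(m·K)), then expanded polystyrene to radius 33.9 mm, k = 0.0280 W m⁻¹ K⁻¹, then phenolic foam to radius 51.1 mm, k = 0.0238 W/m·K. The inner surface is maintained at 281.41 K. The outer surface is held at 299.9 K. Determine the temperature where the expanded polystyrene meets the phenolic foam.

Treat each layer as a resistance in series:
  R'_nickel alloy = ln(0.0177/0.0138)/(2πk) = 0.2489/(2π·13.2) = 0.003001 m·K/W
  R'_expanded polystyrene = ln(0.0339/0.0177)/(2πk) = 0.6499/(2π·0.0280) = 3.694 m·K/W
  R'_phenolic foam = ln(0.0511/0.0339)/(2πk) = 0.4104/(2π·0.0238) = 2.744 m·K/W
ΣR = 0.003001 + 3.694 + 2.744 = 6.441 m·K/W
Q' = ΔT/ΣR = (281.41 K − 299.9 K)/6.441 = -2.871 W/m
From the inner boundary to the expanded polystyrene/phenolic foam interface, ΣR_partial = 3.697 m·K/W.
T_interface = T_in − Q'·ΣR_partial = 281.41 K − (-2.871)(3.697) = 292.0 K

T = 292.0 K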